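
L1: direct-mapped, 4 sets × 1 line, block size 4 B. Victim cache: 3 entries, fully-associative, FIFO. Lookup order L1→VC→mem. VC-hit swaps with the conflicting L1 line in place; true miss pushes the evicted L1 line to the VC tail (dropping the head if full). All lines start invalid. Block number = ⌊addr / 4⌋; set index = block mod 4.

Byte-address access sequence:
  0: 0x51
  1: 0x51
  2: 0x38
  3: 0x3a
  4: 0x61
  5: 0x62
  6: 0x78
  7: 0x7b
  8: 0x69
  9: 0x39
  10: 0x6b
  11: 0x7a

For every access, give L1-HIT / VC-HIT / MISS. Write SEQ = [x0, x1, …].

SEQ = [MISS, L1-HIT, MISS, L1-HIT, MISS, L1-HIT, MISS, L1-HIT, MISS, VC-HIT, VC-HIT, VC-HIT]

#0 0x51→b20/s0 MISS; vc=[]
#1 0x51→b20/s0 L1-HIT; vc=[]
#2 0x38→b14/s2 MISS; vc=[]
#3 0x3a→b14/s2 L1-HIT; vc=[]
#4 0x61→b24/s0 MISS; vc=[20]
#5 0x62→b24/s0 L1-HIT; vc=[20]
#6 0x78→b30/s2 MISS; vc=[20,14]
#7 0x7b→b30/s2 L1-HIT; vc=[20,14]
#8 0x69→b26/s2 MISS; vc=[20,14,30]
#9 0x39→b14/s2 VC-HIT; vc=[20,26,30]
#10 0x6b→b26/s2 VC-HIT; vc=[20,14,30]
#11 0x7a→b30/s2 VC-HIT; vc=[20,14,26]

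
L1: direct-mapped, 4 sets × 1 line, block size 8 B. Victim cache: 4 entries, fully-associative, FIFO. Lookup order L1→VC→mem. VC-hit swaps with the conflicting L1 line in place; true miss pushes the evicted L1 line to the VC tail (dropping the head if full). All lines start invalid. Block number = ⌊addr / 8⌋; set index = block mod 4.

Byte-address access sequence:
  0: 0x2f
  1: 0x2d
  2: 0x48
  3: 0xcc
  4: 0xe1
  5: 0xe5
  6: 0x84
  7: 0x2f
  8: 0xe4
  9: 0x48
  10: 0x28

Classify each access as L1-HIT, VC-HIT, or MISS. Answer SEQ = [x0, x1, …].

SEQ = [MISS, L1-HIT, MISS, MISS, MISS, L1-HIT, MISS, VC-HIT, VC-HIT, VC-HIT, VC-HIT]

#0 0x2f→b5/s1 MISS; vc=[]
#1 0x2d→b5/s1 L1-HIT; vc=[]
#2 0x48→b9/s1 MISS; vc=[5]
#3 0xcc→b25/s1 MISS; vc=[5,9]
#4 0xe1→b28/s0 MISS; vc=[5,9]
#5 0xe5→b28/s0 L1-HIT; vc=[5,9]
#6 0x84→b16/s0 MISS; vc=[5,9,28]
#7 0x2f→b5/s1 VC-HIT; vc=[25,9,28]
#8 0xe4→b28/s0 VC-HIT; vc=[25,9,16]
#9 0x48→b9/s1 VC-HIT; vc=[25,5,16]
#10 0x28→b5/s1 VC-HIT; vc=[25,9,16]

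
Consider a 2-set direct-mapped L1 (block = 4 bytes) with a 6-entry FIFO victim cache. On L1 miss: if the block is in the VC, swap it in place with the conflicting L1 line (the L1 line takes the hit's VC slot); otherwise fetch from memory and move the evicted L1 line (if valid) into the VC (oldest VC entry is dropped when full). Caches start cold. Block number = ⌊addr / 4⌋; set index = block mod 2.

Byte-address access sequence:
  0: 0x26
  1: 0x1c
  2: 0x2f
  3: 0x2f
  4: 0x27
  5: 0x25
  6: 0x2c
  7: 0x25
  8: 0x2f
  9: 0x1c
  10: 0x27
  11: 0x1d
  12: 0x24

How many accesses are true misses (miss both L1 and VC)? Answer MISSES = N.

#0 0x26→b9/s1 MISS; vc=[]
#1 0x1c→b7/s1 MISS; vc=[9]
#2 0x2f→b11/s1 MISS; vc=[9,7]
#3 0x2f→b11/s1 L1-HIT; vc=[9,7]
#4 0x27→b9/s1 VC-HIT; vc=[11,7]
#5 0x25→b9/s1 L1-HIT; vc=[11,7]
#6 0x2c→b11/s1 VC-HIT; vc=[9,7]
#7 0x25→b9/s1 VC-HIT; vc=[11,7]
#8 0x2f→b11/s1 VC-HIT; vc=[9,7]
#9 0x1c→b7/s1 VC-HIT; vc=[9,11]
#10 0x27→b9/s1 VC-HIT; vc=[7,11]
#11 0x1d→b7/s1 VC-HIT; vc=[9,11]
#12 0x24→b9/s1 VC-HIT; vc=[7,11]

MISSES = 3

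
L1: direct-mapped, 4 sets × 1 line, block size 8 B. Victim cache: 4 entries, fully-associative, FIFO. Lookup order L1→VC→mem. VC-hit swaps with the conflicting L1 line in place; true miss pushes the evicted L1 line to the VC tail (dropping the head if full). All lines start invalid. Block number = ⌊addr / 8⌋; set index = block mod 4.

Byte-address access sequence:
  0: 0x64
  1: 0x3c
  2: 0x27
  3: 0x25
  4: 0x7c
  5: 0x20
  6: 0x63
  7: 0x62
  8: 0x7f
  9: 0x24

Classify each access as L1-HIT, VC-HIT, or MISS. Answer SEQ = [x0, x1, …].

SEQ = [MISS, MISS, MISS, L1-HIT, MISS, L1-HIT, VC-HIT, L1-HIT, L1-HIT, VC-HIT]

  [0] addr=0x64 blk=12 s=0: MISS | VC []
  [1] addr=0x3c blk=7 s=3: MISS | VC []
  [2] addr=0x27 blk=4 s=0: MISS | VC [12]
  [3] addr=0x25 blk=4 s=0: L1-HIT | VC [12]
  [4] addr=0x7c blk=15 s=3: MISS | VC [12, 7]
  [5] addr=0x20 blk=4 s=0: L1-HIT | VC [12, 7]
  [6] addr=0x63 blk=12 s=0: VC-HIT | VC [4, 7]
  [7] addr=0x62 blk=12 s=0: L1-HIT | VC [4, 7]
  [8] addr=0x7f blk=15 s=3: L1-HIT | VC [4, 7]
  [9] addr=0x24 blk=4 s=0: VC-HIT | VC [12, 7]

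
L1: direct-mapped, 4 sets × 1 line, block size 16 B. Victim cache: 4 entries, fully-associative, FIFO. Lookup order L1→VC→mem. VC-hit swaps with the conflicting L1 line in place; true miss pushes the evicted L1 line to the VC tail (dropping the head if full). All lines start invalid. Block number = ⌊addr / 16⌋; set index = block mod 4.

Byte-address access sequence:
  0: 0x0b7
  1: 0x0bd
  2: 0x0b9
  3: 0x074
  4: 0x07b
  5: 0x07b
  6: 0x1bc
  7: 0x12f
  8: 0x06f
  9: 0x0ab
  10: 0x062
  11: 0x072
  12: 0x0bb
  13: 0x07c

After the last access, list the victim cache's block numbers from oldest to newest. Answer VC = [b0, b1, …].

0: 0xb7 (blk 11, set 3) → MISS  vc=[]
1: 0xbd (blk 11, set 3) → L1-HIT  vc=[]
2: 0xb9 (blk 11, set 3) → L1-HIT  vc=[]
3: 0x74 (blk 7, set 3) → MISS  vc=[11]
4: 0x7b (blk 7, set 3) → L1-HIT  vc=[11]
5: 0x7b (blk 7, set 3) → L1-HIT  vc=[11]
6: 0x1bc (blk 27, set 3) → MISS  vc=[11, 7]
7: 0x12f (blk 18, set 2) → MISS  vc=[11, 7]
8: 0x6f (blk 6, set 2) → MISS  vc=[11, 7, 18]
9: 0xab (blk 10, set 2) → MISS  vc=[11, 7, 18, 6]
10: 0x62 (blk 6, set 2) → VC-HIT  vc=[11, 7, 18, 10]
11: 0x72 (blk 7, set 3) → VC-HIT  vc=[11, 27, 18, 10]
12: 0xbb (blk 11, set 3) → VC-HIT  vc=[7, 27, 18, 10]
13: 0x7c (blk 7, set 3) → VC-HIT  vc=[11, 27, 18, 10]

VC = [11, 27, 18, 10]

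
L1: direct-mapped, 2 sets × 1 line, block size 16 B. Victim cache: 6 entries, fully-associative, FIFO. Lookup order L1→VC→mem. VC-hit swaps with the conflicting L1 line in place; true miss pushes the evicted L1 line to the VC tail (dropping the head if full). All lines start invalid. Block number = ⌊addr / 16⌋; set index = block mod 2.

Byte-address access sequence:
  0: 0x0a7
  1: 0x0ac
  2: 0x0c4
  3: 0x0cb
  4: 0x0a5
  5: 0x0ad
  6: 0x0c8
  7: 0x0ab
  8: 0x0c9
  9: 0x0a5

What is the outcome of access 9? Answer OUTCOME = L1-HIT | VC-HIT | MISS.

0: 0xa7 (blk 10, set 0) → MISS  vc=[]
1: 0xac (blk 10, set 0) → L1-HIT  vc=[]
2: 0xc4 (blk 12, set 0) → MISS  vc=[10]
3: 0xcb (blk 12, set 0) → L1-HIT  vc=[10]
4: 0xa5 (blk 10, set 0) → VC-HIT  vc=[12]
5: 0xad (blk 10, set 0) → L1-HIT  vc=[12]
6: 0xc8 (blk 12, set 0) → VC-HIT  vc=[10]
7: 0xab (blk 10, set 0) → VC-HIT  vc=[12]
8: 0xc9 (blk 12, set 0) → VC-HIT  vc=[10]
9: 0xa5 (blk 10, set 0) → VC-HIT  vc=[12]

OUTCOME = VC-HIT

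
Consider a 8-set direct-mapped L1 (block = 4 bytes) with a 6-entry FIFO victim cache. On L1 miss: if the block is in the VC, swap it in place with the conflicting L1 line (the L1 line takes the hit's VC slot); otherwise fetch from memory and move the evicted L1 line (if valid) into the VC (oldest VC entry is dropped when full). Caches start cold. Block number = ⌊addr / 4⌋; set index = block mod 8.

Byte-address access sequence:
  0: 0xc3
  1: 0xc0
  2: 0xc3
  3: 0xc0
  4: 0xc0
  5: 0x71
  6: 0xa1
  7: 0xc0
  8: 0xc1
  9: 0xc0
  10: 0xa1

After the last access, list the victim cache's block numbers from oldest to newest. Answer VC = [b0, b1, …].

0: 0xc3 (blk 48, set 0) → MISS  vc=[]
1: 0xc0 (blk 48, set 0) → L1-HIT  vc=[]
2: 0xc3 (blk 48, set 0) → L1-HIT  vc=[]
3: 0xc0 (blk 48, set 0) → L1-HIT  vc=[]
4: 0xc0 (blk 48, set 0) → L1-HIT  vc=[]
5: 0x71 (blk 28, set 4) → MISS  vc=[]
6: 0xa1 (blk 40, set 0) → MISS  vc=[48]
7: 0xc0 (blk 48, set 0) → VC-HIT  vc=[40]
8: 0xc1 (blk 48, set 0) → L1-HIT  vc=[40]
9: 0xc0 (blk 48, set 0) → L1-HIT  vc=[40]
10: 0xa1 (blk 40, set 0) → VC-HIT  vc=[48]

VC = [48]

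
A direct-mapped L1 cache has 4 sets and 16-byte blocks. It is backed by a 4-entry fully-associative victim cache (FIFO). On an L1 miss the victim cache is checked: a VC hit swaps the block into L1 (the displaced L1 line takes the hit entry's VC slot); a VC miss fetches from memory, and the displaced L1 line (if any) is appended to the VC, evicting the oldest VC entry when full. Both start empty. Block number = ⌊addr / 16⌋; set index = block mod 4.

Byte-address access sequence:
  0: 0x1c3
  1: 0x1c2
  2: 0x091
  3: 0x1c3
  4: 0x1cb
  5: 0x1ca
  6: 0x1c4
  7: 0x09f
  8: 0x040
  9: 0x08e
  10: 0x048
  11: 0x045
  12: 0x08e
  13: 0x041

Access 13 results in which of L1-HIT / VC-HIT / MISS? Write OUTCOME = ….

OUTCOME = VC-HIT

0: 0x1c3 (blk 28, set 0) → MISS  vc=[]
1: 0x1c2 (blk 28, set 0) → L1-HIT  vc=[]
2: 0x91 (blk 9, set 1) → MISS  vc=[]
3: 0x1c3 (blk 28, set 0) → L1-HIT  vc=[]
4: 0x1cb (blk 28, set 0) → L1-HIT  vc=[]
5: 0x1ca (blk 28, set 0) → L1-HIT  vc=[]
6: 0x1c4 (blk 28, set 0) → L1-HIT  vc=[]
7: 0x9f (blk 9, set 1) → L1-HIT  vc=[]
8: 0x40 (blk 4, set 0) → MISS  vc=[28]
9: 0x8e (blk 8, set 0) → MISS  vc=[28, 4]
10: 0x48 (blk 4, set 0) → VC-HIT  vc=[28, 8]
11: 0x45 (blk 4, set 0) → L1-HIT  vc=[28, 8]
12: 0x8e (blk 8, set 0) → VC-HIT  vc=[28, 4]
13: 0x41 (blk 4, set 0) → VC-HIT  vc=[28, 8]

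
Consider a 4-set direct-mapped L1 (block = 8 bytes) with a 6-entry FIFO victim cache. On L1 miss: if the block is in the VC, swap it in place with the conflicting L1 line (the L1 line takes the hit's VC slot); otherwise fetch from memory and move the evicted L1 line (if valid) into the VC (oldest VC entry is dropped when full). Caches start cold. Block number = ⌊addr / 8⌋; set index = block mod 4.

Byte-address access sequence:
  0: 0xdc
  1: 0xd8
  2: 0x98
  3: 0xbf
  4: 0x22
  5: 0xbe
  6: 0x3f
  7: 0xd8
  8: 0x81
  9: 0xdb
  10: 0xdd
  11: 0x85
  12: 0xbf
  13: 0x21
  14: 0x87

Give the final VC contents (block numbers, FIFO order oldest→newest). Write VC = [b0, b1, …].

VC = [7, 19, 27, 4]

  [0] addr=0xdc blk=27 s=3: MISS | VC []
  [1] addr=0xd8 blk=27 s=3: L1-HIT | VC []
  [2] addr=0x98 blk=19 s=3: MISS | VC [27]
  [3] addr=0xbf blk=23 s=3: MISS | VC [27, 19]
  [4] addr=0x22 blk=4 s=0: MISS | VC [27, 19]
  [5] addr=0xbe blk=23 s=3: L1-HIT | VC [27, 19]
  [6] addr=0x3f blk=7 s=3: MISS | VC [27, 19, 23]
  [7] addr=0xd8 blk=27 s=3: VC-HIT | VC [7, 19, 23]
  [8] addr=0x81 blk=16 s=0: MISS | VC [7, 19, 23, 4]
  [9] addr=0xdb blk=27 s=3: L1-HIT | VC [7, 19, 23, 4]
  [10] addr=0xdd blk=27 s=3: L1-HIT | VC [7, 19, 23, 4]
  [11] addr=0x85 blk=16 s=0: L1-HIT | VC [7, 19, 23, 4]
  [12] addr=0xbf blk=23 s=3: VC-HIT | VC [7, 19, 27, 4]
  [13] addr=0x21 blk=4 s=0: VC-HIT | VC [7, 19, 27, 16]
  [14] addr=0x87 blk=16 s=0: VC-HIT | VC [7, 19, 27, 4]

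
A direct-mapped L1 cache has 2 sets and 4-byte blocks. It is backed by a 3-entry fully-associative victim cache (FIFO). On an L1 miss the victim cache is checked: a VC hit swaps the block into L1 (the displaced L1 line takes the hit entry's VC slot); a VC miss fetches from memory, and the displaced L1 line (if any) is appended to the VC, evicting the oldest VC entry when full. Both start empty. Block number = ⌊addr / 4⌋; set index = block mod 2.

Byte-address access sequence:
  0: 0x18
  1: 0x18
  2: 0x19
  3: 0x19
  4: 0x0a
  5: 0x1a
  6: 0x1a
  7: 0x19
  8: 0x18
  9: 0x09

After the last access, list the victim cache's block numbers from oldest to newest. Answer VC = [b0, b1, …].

VC = [6]

#0 0x18→b6/s0 MISS; vc=[]
#1 0x18→b6/s0 L1-HIT; vc=[]
#2 0x19→b6/s0 L1-HIT; vc=[]
#3 0x19→b6/s0 L1-HIT; vc=[]
#4 0xa→b2/s0 MISS; vc=[6]
#5 0x1a→b6/s0 VC-HIT; vc=[2]
#6 0x1a→b6/s0 L1-HIT; vc=[2]
#7 0x19→b6/s0 L1-HIT; vc=[2]
#8 0x18→b6/s0 L1-HIT; vc=[2]
#9 0x9→b2/s0 VC-HIT; vc=[6]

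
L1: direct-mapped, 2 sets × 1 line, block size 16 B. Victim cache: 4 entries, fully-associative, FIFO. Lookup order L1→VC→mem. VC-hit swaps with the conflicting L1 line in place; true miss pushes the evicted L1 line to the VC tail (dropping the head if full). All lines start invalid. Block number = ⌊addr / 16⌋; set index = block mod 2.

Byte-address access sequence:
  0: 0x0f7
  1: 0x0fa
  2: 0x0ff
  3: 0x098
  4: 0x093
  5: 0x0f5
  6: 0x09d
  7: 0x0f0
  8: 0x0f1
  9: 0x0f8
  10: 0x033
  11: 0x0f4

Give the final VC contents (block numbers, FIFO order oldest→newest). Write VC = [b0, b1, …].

  [0] addr=0xf7 blk=15 s=1: MISS | VC []
  [1] addr=0xfa blk=15 s=1: L1-HIT | VC []
  [2] addr=0xff blk=15 s=1: L1-HIT | VC []
  [3] addr=0x98 blk=9 s=1: MISS | VC [15]
  [4] addr=0x93 blk=9 s=1: L1-HIT | VC [15]
  [5] addr=0xf5 blk=15 s=1: VC-HIT | VC [9]
  [6] addr=0x9d blk=9 s=1: VC-HIT | VC [15]
  [7] addr=0xf0 blk=15 s=1: VC-HIT | VC [9]
  [8] addr=0xf1 blk=15 s=1: L1-HIT | VC [9]
  [9] addr=0xf8 blk=15 s=1: L1-HIT | VC [9]
  [10] addr=0x33 blk=3 s=1: MISS | VC [9, 15]
  [11] addr=0xf4 blk=15 s=1: VC-HIT | VC [9, 3]

VC = [9, 3]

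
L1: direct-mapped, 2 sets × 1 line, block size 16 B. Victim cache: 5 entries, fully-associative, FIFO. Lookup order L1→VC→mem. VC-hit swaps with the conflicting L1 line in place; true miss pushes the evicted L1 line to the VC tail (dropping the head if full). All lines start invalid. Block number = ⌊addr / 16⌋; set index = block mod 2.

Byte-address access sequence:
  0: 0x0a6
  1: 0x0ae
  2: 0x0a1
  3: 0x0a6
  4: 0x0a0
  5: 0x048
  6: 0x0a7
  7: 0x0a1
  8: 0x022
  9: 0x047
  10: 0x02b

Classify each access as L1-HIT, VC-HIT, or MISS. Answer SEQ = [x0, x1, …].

SEQ = [MISS, L1-HIT, L1-HIT, L1-HIT, L1-HIT, MISS, VC-HIT, L1-HIT, MISS, VC-HIT, VC-HIT]

0: 0xa6 (blk 10, set 0) → MISS  vc=[]
1: 0xae (blk 10, set 0) → L1-HIT  vc=[]
2: 0xa1 (blk 10, set 0) → L1-HIT  vc=[]
3: 0xa6 (blk 10, set 0) → L1-HIT  vc=[]
4: 0xa0 (blk 10, set 0) → L1-HIT  vc=[]
5: 0x48 (blk 4, set 0) → MISS  vc=[10]
6: 0xa7 (blk 10, set 0) → VC-HIT  vc=[4]
7: 0xa1 (blk 10, set 0) → L1-HIT  vc=[4]
8: 0x22 (blk 2, set 0) → MISS  vc=[4, 10]
9: 0x47 (blk 4, set 0) → VC-HIT  vc=[2, 10]
10: 0x2b (blk 2, set 0) → VC-HIT  vc=[4, 10]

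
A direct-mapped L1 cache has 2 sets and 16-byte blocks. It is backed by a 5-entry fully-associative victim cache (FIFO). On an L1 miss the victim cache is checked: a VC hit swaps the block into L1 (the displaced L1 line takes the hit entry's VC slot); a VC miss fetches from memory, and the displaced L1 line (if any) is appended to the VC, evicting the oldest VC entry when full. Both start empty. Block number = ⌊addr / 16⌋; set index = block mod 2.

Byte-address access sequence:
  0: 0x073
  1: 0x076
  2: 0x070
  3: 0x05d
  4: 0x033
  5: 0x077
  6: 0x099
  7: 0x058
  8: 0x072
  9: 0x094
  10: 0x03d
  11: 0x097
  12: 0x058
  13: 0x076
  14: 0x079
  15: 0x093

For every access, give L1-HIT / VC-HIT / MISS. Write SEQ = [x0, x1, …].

SEQ = [MISS, L1-HIT, L1-HIT, MISS, MISS, VC-HIT, MISS, VC-HIT, VC-HIT, VC-HIT, VC-HIT, VC-HIT, VC-HIT, VC-HIT, L1-HIT, VC-HIT]

#0 0x73→b7/s1 MISS; vc=[]
#1 0x76→b7/s1 L1-HIT; vc=[]
#2 0x70→b7/s1 L1-HIT; vc=[]
#3 0x5d→b5/s1 MISS; vc=[7]
#4 0x33→b3/s1 MISS; vc=[7,5]
#5 0x77→b7/s1 VC-HIT; vc=[3,5]
#6 0x99→b9/s1 MISS; vc=[3,5,7]
#7 0x58→b5/s1 VC-HIT; vc=[3,9,7]
#8 0x72→b7/s1 VC-HIT; vc=[3,9,5]
#9 0x94→b9/s1 VC-HIT; vc=[3,7,5]
#10 0x3d→b3/s1 VC-HIT; vc=[9,7,5]
#11 0x97→b9/s1 VC-HIT; vc=[3,7,5]
#12 0x58→b5/s1 VC-HIT; vc=[3,7,9]
#13 0x76→b7/s1 VC-HIT; vc=[3,5,9]
#14 0x79→b7/s1 L1-HIT; vc=[3,5,9]
#15 0x93→b9/s1 VC-HIT; vc=[3,5,7]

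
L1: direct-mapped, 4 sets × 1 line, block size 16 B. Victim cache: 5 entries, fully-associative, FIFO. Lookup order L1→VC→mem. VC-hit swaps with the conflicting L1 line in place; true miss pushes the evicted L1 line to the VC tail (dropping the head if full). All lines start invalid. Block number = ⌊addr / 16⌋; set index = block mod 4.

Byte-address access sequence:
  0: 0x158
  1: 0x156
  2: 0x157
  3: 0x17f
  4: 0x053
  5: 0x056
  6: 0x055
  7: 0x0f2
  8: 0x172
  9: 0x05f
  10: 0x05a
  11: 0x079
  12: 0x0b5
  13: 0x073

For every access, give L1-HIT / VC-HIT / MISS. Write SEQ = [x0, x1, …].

SEQ = [MISS, L1-HIT, L1-HIT, MISS, MISS, L1-HIT, L1-HIT, MISS, VC-HIT, L1-HIT, L1-HIT, MISS, MISS, VC-HIT]

#0 0x158→b21/s1 MISS; vc=[]
#1 0x156→b21/s1 L1-HIT; vc=[]
#2 0x157→b21/s1 L1-HIT; vc=[]
#3 0x17f→b23/s3 MISS; vc=[]
#4 0x53→b5/s1 MISS; vc=[21]
#5 0x56→b5/s1 L1-HIT; vc=[21]
#6 0x55→b5/s1 L1-HIT; vc=[21]
#7 0xf2→b15/s3 MISS; vc=[21,23]
#8 0x172→b23/s3 VC-HIT; vc=[21,15]
#9 0x5f→b5/s1 L1-HIT; vc=[21,15]
#10 0x5a→b5/s1 L1-HIT; vc=[21,15]
#11 0x79→b7/s3 MISS; vc=[21,15,23]
#12 0xb5→b11/s3 MISS; vc=[21,15,23,7]
#13 0x73→b7/s3 VC-HIT; vc=[21,15,23,11]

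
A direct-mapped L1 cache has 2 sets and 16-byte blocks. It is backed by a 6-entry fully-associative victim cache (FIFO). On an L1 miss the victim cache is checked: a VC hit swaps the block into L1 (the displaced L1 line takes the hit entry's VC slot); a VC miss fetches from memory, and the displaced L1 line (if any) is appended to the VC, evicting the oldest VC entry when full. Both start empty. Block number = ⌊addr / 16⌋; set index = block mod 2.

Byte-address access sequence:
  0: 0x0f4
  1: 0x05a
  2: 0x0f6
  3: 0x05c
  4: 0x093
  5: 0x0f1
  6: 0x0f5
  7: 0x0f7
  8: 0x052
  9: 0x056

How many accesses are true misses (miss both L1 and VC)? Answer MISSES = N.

  [0] addr=0xf4 blk=15 s=1: MISS | VC []
  [1] addr=0x5a blk=5 s=1: MISS | VC [15]
  [2] addr=0xf6 blk=15 s=1: VC-HIT | VC [5]
  [3] addr=0x5c blk=5 s=1: VC-HIT | VC [15]
  [4] addr=0x93 blk=9 s=1: MISS | VC [15, 5]
  [5] addr=0xf1 blk=15 s=1: VC-HIT | VC [9, 5]
  [6] addr=0xf5 blk=15 s=1: L1-HIT | VC [9, 5]
  [7] addr=0xf7 blk=15 s=1: L1-HIT | VC [9, 5]
  [8] addr=0x52 blk=5 s=1: VC-HIT | VC [9, 15]
  [9] addr=0x56 blk=5 s=1: L1-HIT | VC [9, 15]

MISSES = 3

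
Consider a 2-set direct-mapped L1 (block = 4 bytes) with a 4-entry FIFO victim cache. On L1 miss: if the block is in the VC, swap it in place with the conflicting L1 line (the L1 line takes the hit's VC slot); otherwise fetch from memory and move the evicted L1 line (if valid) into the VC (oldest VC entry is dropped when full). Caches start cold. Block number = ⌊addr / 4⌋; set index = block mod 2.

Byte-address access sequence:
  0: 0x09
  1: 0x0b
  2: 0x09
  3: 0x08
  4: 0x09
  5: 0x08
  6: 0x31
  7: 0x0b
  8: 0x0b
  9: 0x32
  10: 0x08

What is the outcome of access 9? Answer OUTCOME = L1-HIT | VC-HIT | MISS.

OUTCOME = VC-HIT

0: 0x9 (blk 2, set 0) → MISS  vc=[]
1: 0xb (blk 2, set 0) → L1-HIT  vc=[]
2: 0x9 (blk 2, set 0) → L1-HIT  vc=[]
3: 0x8 (blk 2, set 0) → L1-HIT  vc=[]
4: 0x9 (blk 2, set 0) → L1-HIT  vc=[]
5: 0x8 (blk 2, set 0) → L1-HIT  vc=[]
6: 0x31 (blk 12, set 0) → MISS  vc=[2]
7: 0xb (blk 2, set 0) → VC-HIT  vc=[12]
8: 0xb (blk 2, set 0) → L1-HIT  vc=[12]
9: 0x32 (blk 12, set 0) → VC-HIT  vc=[2]
10: 0x8 (blk 2, set 0) → VC-HIT  vc=[12]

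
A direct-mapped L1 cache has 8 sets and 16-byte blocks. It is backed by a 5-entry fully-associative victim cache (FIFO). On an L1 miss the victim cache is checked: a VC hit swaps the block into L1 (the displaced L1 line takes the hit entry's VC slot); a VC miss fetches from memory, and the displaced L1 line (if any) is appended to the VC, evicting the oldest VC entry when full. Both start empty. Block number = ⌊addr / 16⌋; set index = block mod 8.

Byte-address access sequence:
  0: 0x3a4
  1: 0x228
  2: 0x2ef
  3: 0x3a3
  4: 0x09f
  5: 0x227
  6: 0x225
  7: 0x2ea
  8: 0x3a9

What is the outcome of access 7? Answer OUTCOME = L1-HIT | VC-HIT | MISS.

  [0] addr=0x3a4 blk=58 s=2: MISS | VC []
  [1] addr=0x228 blk=34 s=2: MISS | VC [58]
  [2] addr=0x2ef blk=46 s=6: MISS | VC [58]
  [3] addr=0x3a3 blk=58 s=2: VC-HIT | VC [34]
  [4] addr=0x9f blk=9 s=1: MISS | VC [34]
  [5] addr=0x227 blk=34 s=2: VC-HIT | VC [58]
  [6] addr=0x225 blk=34 s=2: L1-HIT | VC [58]
  [7] addr=0x2ea blk=46 s=6: L1-HIT | VC [58]
  [8] addr=0x3a9 blk=58 s=2: VC-HIT | VC [34]

OUTCOME = L1-HIT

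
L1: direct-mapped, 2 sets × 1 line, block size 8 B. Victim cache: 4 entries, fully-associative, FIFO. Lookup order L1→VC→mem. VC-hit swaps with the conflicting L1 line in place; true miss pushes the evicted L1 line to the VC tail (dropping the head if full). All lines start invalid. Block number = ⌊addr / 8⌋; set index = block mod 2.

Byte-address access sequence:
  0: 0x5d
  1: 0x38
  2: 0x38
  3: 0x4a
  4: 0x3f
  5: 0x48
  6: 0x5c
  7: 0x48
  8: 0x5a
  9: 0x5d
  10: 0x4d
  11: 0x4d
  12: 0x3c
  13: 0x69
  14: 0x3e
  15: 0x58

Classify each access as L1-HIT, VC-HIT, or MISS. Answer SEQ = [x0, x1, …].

SEQ = [MISS, MISS, L1-HIT, MISS, VC-HIT, VC-HIT, VC-HIT, VC-HIT, VC-HIT, L1-HIT, VC-HIT, L1-HIT, VC-HIT, MISS, VC-HIT, VC-HIT]

0: 0x5d (blk 11, set 1) → MISS  vc=[]
1: 0x38 (blk 7, set 1) → MISS  vc=[11]
2: 0x38 (blk 7, set 1) → L1-HIT  vc=[11]
3: 0x4a (blk 9, set 1) → MISS  vc=[11, 7]
4: 0x3f (blk 7, set 1) → VC-HIT  vc=[11, 9]
5: 0x48 (blk 9, set 1) → VC-HIT  vc=[11, 7]
6: 0x5c (blk 11, set 1) → VC-HIT  vc=[9, 7]
7: 0x48 (blk 9, set 1) → VC-HIT  vc=[11, 7]
8: 0x5a (blk 11, set 1) → VC-HIT  vc=[9, 7]
9: 0x5d (blk 11, set 1) → L1-HIT  vc=[9, 7]
10: 0x4d (blk 9, set 1) → VC-HIT  vc=[11, 7]
11: 0x4d (blk 9, set 1) → L1-HIT  vc=[11, 7]
12: 0x3c (blk 7, set 1) → VC-HIT  vc=[11, 9]
13: 0x69 (blk 13, set 1) → MISS  vc=[11, 9, 7]
14: 0x3e (blk 7, set 1) → VC-HIT  vc=[11, 9, 13]
15: 0x58 (blk 11, set 1) → VC-HIT  vc=[7, 9, 13]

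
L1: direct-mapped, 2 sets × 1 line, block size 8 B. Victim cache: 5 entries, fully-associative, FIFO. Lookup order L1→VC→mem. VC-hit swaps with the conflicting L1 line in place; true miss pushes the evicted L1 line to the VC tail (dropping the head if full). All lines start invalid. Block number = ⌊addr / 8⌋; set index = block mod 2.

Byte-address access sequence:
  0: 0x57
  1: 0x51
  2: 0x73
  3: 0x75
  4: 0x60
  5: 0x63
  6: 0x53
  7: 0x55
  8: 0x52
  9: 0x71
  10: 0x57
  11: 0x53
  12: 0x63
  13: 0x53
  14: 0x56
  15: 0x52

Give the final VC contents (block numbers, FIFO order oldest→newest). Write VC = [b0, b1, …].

  [0] addr=0x57 blk=10 s=0: MISS | VC []
  [1] addr=0x51 blk=10 s=0: L1-HIT | VC []
  [2] addr=0x73 blk=14 s=0: MISS | VC [10]
  [3] addr=0x75 blk=14 s=0: L1-HIT | VC [10]
  [4] addr=0x60 blk=12 s=0: MISS | VC [10, 14]
  [5] addr=0x63 blk=12 s=0: L1-HIT | VC [10, 14]
  [6] addr=0x53 blk=10 s=0: VC-HIT | VC [12, 14]
  [7] addr=0x55 blk=10 s=0: L1-HIT | VC [12, 14]
  [8] addr=0x52 blk=10 s=0: L1-HIT | VC [12, 14]
  [9] addr=0x71 blk=14 s=0: VC-HIT | VC [12, 10]
  [10] addr=0x57 blk=10 s=0: VC-HIT | VC [12, 14]
  [11] addr=0x53 blk=10 s=0: L1-HIT | VC [12, 14]
  [12] addr=0x63 blk=12 s=0: VC-HIT | VC [10, 14]
  [13] addr=0x53 blk=10 s=0: VC-HIT | VC [12, 14]
  [14] addr=0x56 blk=10 s=0: L1-HIT | VC [12, 14]
  [15] addr=0x52 blk=10 s=0: L1-HIT | VC [12, 14]

VC = [12, 14]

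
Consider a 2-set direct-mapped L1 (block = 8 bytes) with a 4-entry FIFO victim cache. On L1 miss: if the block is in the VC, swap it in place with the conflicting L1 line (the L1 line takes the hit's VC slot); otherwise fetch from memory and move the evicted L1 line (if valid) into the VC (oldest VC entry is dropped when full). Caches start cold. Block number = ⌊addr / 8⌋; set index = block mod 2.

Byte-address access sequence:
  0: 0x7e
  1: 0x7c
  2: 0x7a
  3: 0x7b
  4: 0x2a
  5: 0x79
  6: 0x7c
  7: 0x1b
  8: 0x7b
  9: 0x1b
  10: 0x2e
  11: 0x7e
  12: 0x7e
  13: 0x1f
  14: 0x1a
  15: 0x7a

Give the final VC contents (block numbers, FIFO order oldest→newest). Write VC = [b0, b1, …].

VC = [3, 5]

0: 0x7e (blk 15, set 1) → MISS  vc=[]
1: 0x7c (blk 15, set 1) → L1-HIT  vc=[]
2: 0x7a (blk 15, set 1) → L1-HIT  vc=[]
3: 0x7b (blk 15, set 1) → L1-HIT  vc=[]
4: 0x2a (blk 5, set 1) → MISS  vc=[15]
5: 0x79 (blk 15, set 1) → VC-HIT  vc=[5]
6: 0x7c (blk 15, set 1) → L1-HIT  vc=[5]
7: 0x1b (blk 3, set 1) → MISS  vc=[5, 15]
8: 0x7b (blk 15, set 1) → VC-HIT  vc=[5, 3]
9: 0x1b (blk 3, set 1) → VC-HIT  vc=[5, 15]
10: 0x2e (blk 5, set 1) → VC-HIT  vc=[3, 15]
11: 0x7e (blk 15, set 1) → VC-HIT  vc=[3, 5]
12: 0x7e (blk 15, set 1) → L1-HIT  vc=[3, 5]
13: 0x1f (blk 3, set 1) → VC-HIT  vc=[15, 5]
14: 0x1a (blk 3, set 1) → L1-HIT  vc=[15, 5]
15: 0x7a (blk 15, set 1) → VC-HIT  vc=[3, 5]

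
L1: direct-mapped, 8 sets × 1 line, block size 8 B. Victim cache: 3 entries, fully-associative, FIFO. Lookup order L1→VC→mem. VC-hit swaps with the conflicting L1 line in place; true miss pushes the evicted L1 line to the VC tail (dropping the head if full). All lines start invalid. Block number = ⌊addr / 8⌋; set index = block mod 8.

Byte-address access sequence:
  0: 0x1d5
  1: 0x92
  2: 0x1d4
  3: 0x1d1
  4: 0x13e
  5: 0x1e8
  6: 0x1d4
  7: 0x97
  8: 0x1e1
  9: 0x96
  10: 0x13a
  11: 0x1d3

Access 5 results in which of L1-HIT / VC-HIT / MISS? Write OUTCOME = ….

OUTCOME = MISS

0: 0x1d5 (blk 58, set 2) → MISS  vc=[]
1: 0x92 (blk 18, set 2) → MISS  vc=[58]
2: 0x1d4 (blk 58, set 2) → VC-HIT  vc=[18]
3: 0x1d1 (blk 58, set 2) → L1-HIT  vc=[18]
4: 0x13e (blk 39, set 7) → MISS  vc=[18]
5: 0x1e8 (blk 61, set 5) → MISS  vc=[18]
6: 0x1d4 (blk 58, set 2) → L1-HIT  vc=[18]
7: 0x97 (blk 18, set 2) → VC-HIT  vc=[58]
8: 0x1e1 (blk 60, set 4) → MISS  vc=[58]
9: 0x96 (blk 18, set 2) → L1-HIT  vc=[58]
10: 0x13a (blk 39, set 7) → L1-HIT  vc=[58]
11: 0x1d3 (blk 58, set 2) → VC-HIT  vc=[18]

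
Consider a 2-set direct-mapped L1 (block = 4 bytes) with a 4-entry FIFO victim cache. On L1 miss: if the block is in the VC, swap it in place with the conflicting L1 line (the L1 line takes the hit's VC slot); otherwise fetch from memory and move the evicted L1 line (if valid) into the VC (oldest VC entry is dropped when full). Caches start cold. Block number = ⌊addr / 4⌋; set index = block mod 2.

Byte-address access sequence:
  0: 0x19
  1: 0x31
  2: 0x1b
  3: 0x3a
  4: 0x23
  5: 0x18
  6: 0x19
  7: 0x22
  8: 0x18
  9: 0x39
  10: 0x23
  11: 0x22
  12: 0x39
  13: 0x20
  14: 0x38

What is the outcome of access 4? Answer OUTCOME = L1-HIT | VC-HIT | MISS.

  [0] addr=0x19 blk=6 s=0: MISS | VC []
  [1] addr=0x31 blk=12 s=0: MISS | VC [6]
  [2] addr=0x1b blk=6 s=0: VC-HIT | VC [12]
  [3] addr=0x3a blk=14 s=0: MISS | VC [12, 6]
  [4] addr=0x23 blk=8 s=0: MISS | VC [12, 6, 14]
  [5] addr=0x18 blk=6 s=0: VC-HIT | VC [12, 8, 14]
  [6] addr=0x19 blk=6 s=0: L1-HIT | VC [12, 8, 14]
  [7] addr=0x22 blk=8 s=0: VC-HIT | VC [12, 6, 14]
  [8] addr=0x18 blk=6 s=0: VC-HIT | VC [12, 8, 14]
  [9] addr=0x39 blk=14 s=0: VC-HIT | VC [12, 8, 6]
  [10] addr=0x23 blk=8 s=0: VC-HIT | VC [12, 14, 6]
  [11] addr=0x22 blk=8 s=0: L1-HIT | VC [12, 14, 6]
  [12] addr=0x39 blk=14 s=0: VC-HIT | VC [12, 8, 6]
  [13] addr=0x20 blk=8 s=0: VC-HIT | VC [12, 14, 6]
  [14] addr=0x38 blk=14 s=0: VC-HIT | VC [12, 8, 6]

OUTCOME = MISS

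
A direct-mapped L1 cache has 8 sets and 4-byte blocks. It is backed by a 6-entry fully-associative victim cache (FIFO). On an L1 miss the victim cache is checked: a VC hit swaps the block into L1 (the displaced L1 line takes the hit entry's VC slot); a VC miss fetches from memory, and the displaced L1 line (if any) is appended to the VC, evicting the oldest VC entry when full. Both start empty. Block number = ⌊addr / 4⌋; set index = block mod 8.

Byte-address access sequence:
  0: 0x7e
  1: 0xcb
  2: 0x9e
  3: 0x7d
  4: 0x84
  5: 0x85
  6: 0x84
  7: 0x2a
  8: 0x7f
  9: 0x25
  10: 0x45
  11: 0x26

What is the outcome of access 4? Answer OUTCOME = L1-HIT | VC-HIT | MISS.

OUTCOME = MISS

  [0] addr=0x7e blk=31 s=7: MISS | VC []
  [1] addr=0xcb blk=50 s=2: MISS | VC []
  [2] addr=0x9e blk=39 s=7: MISS | VC [31]
  [3] addr=0x7d blk=31 s=7: VC-HIT | VC [39]
  [4] addr=0x84 blk=33 s=1: MISS | VC [39]
  [5] addr=0x85 blk=33 s=1: L1-HIT | VC [39]
  [6] addr=0x84 blk=33 s=1: L1-HIT | VC [39]
  [7] addr=0x2a blk=10 s=2: MISS | VC [39, 50]
  [8] addr=0x7f blk=31 s=7: L1-HIT | VC [39, 50]
  [9] addr=0x25 blk=9 s=1: MISS | VC [39, 50, 33]
  [10] addr=0x45 blk=17 s=1: MISS | VC [39, 50, 33, 9]
  [11] addr=0x26 blk=9 s=1: VC-HIT | VC [39, 50, 33, 17]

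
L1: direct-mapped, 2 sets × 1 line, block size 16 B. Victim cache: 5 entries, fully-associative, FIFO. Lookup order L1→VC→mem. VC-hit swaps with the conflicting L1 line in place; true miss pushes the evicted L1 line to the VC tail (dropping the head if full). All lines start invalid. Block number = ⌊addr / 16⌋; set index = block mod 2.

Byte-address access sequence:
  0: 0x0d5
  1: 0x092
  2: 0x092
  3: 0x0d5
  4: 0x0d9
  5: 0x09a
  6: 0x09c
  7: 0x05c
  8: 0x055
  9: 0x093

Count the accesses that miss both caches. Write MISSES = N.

MISSES = 3

#0 0xd5→b13/s1 MISS; vc=[]
#1 0x92→b9/s1 MISS; vc=[13]
#2 0x92→b9/s1 L1-HIT; vc=[13]
#3 0xd5→b13/s1 VC-HIT; vc=[9]
#4 0xd9→b13/s1 L1-HIT; vc=[9]
#5 0x9a→b9/s1 VC-HIT; vc=[13]
#6 0x9c→b9/s1 L1-HIT; vc=[13]
#7 0x5c→b5/s1 MISS; vc=[13,9]
#8 0x55→b5/s1 L1-HIT; vc=[13,9]
#9 0x93→b9/s1 VC-HIT; vc=[13,5]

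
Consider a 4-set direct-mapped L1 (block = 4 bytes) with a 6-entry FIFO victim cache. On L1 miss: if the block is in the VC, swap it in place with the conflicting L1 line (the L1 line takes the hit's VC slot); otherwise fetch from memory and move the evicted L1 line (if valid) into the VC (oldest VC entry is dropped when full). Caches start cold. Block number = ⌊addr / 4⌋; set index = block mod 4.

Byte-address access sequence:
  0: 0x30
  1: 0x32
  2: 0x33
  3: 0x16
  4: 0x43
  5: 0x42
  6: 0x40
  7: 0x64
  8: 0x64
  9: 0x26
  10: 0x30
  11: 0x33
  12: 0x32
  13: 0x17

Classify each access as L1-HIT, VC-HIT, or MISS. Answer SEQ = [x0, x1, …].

SEQ = [MISS, L1-HIT, L1-HIT, MISS, MISS, L1-HIT, L1-HIT, MISS, L1-HIT, MISS, VC-HIT, L1-HIT, L1-HIT, VC-HIT]

0: 0x30 (blk 12, set 0) → MISS  vc=[]
1: 0x32 (blk 12, set 0) → L1-HIT  vc=[]
2: 0x33 (blk 12, set 0) → L1-HIT  vc=[]
3: 0x16 (blk 5, set 1) → MISS  vc=[]
4: 0x43 (blk 16, set 0) → MISS  vc=[12]
5: 0x42 (blk 16, set 0) → L1-HIT  vc=[12]
6: 0x40 (blk 16, set 0) → L1-HIT  vc=[12]
7: 0x64 (blk 25, set 1) → MISS  vc=[12, 5]
8: 0x64 (blk 25, set 1) → L1-HIT  vc=[12, 5]
9: 0x26 (blk 9, set 1) → MISS  vc=[12, 5, 25]
10: 0x30 (blk 12, set 0) → VC-HIT  vc=[16, 5, 25]
11: 0x33 (blk 12, set 0) → L1-HIT  vc=[16, 5, 25]
12: 0x32 (blk 12, set 0) → L1-HIT  vc=[16, 5, 25]
13: 0x17 (blk 5, set 1) → VC-HIT  vc=[16, 9, 25]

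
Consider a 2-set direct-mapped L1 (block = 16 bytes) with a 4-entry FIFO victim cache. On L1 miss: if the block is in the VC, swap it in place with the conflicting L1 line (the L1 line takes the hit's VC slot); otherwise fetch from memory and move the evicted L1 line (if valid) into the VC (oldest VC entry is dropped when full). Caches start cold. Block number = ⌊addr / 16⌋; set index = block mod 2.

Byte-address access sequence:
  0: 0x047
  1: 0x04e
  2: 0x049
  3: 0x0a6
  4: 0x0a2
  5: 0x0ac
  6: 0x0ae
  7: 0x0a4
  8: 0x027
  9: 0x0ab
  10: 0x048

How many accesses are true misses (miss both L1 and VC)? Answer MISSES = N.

  [0] addr=0x47 blk=4 s=0: MISS | VC []
  [1] addr=0x4e blk=4 s=0: L1-HIT | VC []
  [2] addr=0x49 blk=4 s=0: L1-HIT | VC []
  [3] addr=0xa6 blk=10 s=0: MISS | VC [4]
  [4] addr=0xa2 blk=10 s=0: L1-HIT | VC [4]
  [5] addr=0xac blk=10 s=0: L1-HIT | VC [4]
  [6] addr=0xae blk=10 s=0: L1-HIT | VC [4]
  [7] addr=0xa4 blk=10 s=0: L1-HIT | VC [4]
  [8] addr=0x27 blk=2 s=0: MISS | VC [4, 10]
  [9] addr=0xab blk=10 s=0: VC-HIT | VC [4, 2]
  [10] addr=0x48 blk=4 s=0: VC-HIT | VC [10, 2]

MISSES = 3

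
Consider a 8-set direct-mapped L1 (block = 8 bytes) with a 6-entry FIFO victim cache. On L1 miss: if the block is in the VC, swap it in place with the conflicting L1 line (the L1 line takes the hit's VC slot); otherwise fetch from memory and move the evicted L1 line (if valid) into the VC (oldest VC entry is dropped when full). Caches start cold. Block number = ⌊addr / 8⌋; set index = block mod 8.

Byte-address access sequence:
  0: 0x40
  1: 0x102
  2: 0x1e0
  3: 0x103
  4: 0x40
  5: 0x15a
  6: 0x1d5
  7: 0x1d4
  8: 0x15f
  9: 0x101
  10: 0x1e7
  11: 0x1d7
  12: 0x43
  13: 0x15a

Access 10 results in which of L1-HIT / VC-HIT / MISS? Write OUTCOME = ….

OUTCOME = L1-HIT

0: 0x40 (blk 8, set 0) → MISS  vc=[]
1: 0x102 (blk 32, set 0) → MISS  vc=[8]
2: 0x1e0 (blk 60, set 4) → MISS  vc=[8]
3: 0x103 (blk 32, set 0) → L1-HIT  vc=[8]
4: 0x40 (blk 8, set 0) → VC-HIT  vc=[32]
5: 0x15a (blk 43, set 3) → MISS  vc=[32]
6: 0x1d5 (blk 58, set 2) → MISS  vc=[32]
7: 0x1d4 (blk 58, set 2) → L1-HIT  vc=[32]
8: 0x15f (blk 43, set 3) → L1-HIT  vc=[32]
9: 0x101 (blk 32, set 0) → VC-HIT  vc=[8]
10: 0x1e7 (blk 60, set 4) → L1-HIT  vc=[8]
11: 0x1d7 (blk 58, set 2) → L1-HIT  vc=[8]
12: 0x43 (blk 8, set 0) → VC-HIT  vc=[32]
13: 0x15a (blk 43, set 3) → L1-HIT  vc=[32]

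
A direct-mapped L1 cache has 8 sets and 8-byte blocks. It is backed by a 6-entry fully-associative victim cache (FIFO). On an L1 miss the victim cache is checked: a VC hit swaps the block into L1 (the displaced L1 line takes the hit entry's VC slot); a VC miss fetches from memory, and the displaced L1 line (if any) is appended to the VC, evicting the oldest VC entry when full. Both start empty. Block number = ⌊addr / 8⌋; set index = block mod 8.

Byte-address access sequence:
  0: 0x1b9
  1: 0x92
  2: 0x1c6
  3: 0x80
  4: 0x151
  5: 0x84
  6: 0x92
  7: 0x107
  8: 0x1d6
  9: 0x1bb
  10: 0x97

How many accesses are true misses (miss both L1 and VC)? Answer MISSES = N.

#0 0x1b9→b55/s7 MISS; vc=[]
#1 0x92→b18/s2 MISS; vc=[]
#2 0x1c6→b56/s0 MISS; vc=[]
#3 0x80→b16/s0 MISS; vc=[56]
#4 0x151→b42/s2 MISS; vc=[56,18]
#5 0x84→b16/s0 L1-HIT; vc=[56,18]
#6 0x92→b18/s2 VC-HIT; vc=[56,42]
#7 0x107→b32/s0 MISS; vc=[56,42,16]
#8 0x1d6→b58/s2 MISS; vc=[56,42,16,18]
#9 0x1bb→b55/s7 L1-HIT; vc=[56,42,16,18]
#10 0x97→b18/s2 VC-HIT; vc=[56,42,16,58]

MISSES = 7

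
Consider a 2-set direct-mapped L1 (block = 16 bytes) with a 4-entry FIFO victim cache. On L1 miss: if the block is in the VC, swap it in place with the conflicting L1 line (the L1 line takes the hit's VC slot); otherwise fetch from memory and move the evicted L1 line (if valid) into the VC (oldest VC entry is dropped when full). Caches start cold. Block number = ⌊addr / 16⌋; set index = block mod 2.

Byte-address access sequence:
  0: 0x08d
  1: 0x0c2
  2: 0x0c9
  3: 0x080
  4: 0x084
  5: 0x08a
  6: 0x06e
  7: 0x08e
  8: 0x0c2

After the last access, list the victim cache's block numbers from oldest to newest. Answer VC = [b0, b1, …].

VC = [8, 6]

#0 0x8d→b8/s0 MISS; vc=[]
#1 0xc2→b12/s0 MISS; vc=[8]
#2 0xc9→b12/s0 L1-HIT; vc=[8]
#3 0x80→b8/s0 VC-HIT; vc=[12]
#4 0x84→b8/s0 L1-HIT; vc=[12]
#5 0x8a→b8/s0 L1-HIT; vc=[12]
#6 0x6e→b6/s0 MISS; vc=[12,8]
#7 0x8e→b8/s0 VC-HIT; vc=[12,6]
#8 0xc2→b12/s0 VC-HIT; vc=[8,6]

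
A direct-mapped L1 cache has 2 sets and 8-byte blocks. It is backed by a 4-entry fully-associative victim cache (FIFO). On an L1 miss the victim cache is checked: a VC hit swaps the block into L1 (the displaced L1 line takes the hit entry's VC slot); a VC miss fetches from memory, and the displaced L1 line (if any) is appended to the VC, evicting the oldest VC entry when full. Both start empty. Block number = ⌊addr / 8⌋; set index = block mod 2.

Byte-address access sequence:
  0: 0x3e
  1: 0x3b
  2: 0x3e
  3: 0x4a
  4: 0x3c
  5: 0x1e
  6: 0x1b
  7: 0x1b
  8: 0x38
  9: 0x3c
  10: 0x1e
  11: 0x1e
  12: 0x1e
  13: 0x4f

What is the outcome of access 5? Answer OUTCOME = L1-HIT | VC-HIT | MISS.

OUTCOME = MISS

#0 0x3e→b7/s1 MISS; vc=[]
#1 0x3b→b7/s1 L1-HIT; vc=[]
#2 0x3e→b7/s1 L1-HIT; vc=[]
#3 0x4a→b9/s1 MISS; vc=[7]
#4 0x3c→b7/s1 VC-HIT; vc=[9]
#5 0x1e→b3/s1 MISS; vc=[9,7]
#6 0x1b→b3/s1 L1-HIT; vc=[9,7]
#7 0x1b→b3/s1 L1-HIT; vc=[9,7]
#8 0x38→b7/s1 VC-HIT; vc=[9,3]
#9 0x3c→b7/s1 L1-HIT; vc=[9,3]
#10 0x1e→b3/s1 VC-HIT; vc=[9,7]
#11 0x1e→b3/s1 L1-HIT; vc=[9,7]
#12 0x1e→b3/s1 L1-HIT; vc=[9,7]
#13 0x4f→b9/s1 VC-HIT; vc=[3,7]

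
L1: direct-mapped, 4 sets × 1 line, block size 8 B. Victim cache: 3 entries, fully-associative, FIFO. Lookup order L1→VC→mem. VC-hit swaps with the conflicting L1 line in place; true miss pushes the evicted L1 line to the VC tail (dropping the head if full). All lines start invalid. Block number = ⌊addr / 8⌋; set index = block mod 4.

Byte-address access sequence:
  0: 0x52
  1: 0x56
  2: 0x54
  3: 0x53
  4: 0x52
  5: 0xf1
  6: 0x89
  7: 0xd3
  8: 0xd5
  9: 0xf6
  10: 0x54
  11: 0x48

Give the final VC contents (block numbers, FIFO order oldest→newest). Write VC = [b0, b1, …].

0: 0x52 (blk 10, set 2) → MISS  vc=[]
1: 0x56 (blk 10, set 2) → L1-HIT  vc=[]
2: 0x54 (blk 10, set 2) → L1-HIT  vc=[]
3: 0x53 (blk 10, set 2) → L1-HIT  vc=[]
4: 0x52 (blk 10, set 2) → L1-HIT  vc=[]
5: 0xf1 (blk 30, set 2) → MISS  vc=[10]
6: 0x89 (blk 17, set 1) → MISS  vc=[10]
7: 0xd3 (blk 26, set 2) → MISS  vc=[10, 30]
8: 0xd5 (blk 26, set 2) → L1-HIT  vc=[10, 30]
9: 0xf6 (blk 30, set 2) → VC-HIT  vc=[10, 26]
10: 0x54 (blk 10, set 2) → VC-HIT  vc=[30, 26]
11: 0x48 (blk 9, set 1) → MISS  vc=[30, 26, 17]

VC = [30, 26, 17]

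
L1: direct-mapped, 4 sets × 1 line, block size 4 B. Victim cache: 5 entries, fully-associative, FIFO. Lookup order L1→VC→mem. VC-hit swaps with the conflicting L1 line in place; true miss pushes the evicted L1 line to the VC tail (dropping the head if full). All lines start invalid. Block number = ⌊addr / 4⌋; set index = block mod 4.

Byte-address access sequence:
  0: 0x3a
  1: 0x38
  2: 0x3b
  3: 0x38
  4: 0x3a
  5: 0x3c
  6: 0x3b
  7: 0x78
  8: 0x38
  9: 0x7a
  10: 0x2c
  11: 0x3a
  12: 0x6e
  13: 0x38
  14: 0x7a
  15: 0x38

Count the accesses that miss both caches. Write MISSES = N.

MISSES = 5

  [0] addr=0x3a blk=14 s=2: MISS | VC []
  [1] addr=0x38 blk=14 s=2: L1-HIT | VC []
  [2] addr=0x3b blk=14 s=2: L1-HIT | VC []
  [3] addr=0x38 blk=14 s=2: L1-HIT | VC []
  [4] addr=0x3a blk=14 s=2: L1-HIT | VC []
  [5] addr=0x3c blk=15 s=3: MISS | VC []
  [6] addr=0x3b blk=14 s=2: L1-HIT | VC []
  [7] addr=0x78 blk=30 s=2: MISS | VC [14]
  [8] addr=0x38 blk=14 s=2: VC-HIT | VC [30]
  [9] addr=0x7a blk=30 s=2: VC-HIT | VC [14]
  [10] addr=0x2c blk=11 s=3: MISS | VC [14, 15]
  [11] addr=0x3a blk=14 s=2: VC-HIT | VC [30, 15]
  [12] addr=0x6e blk=27 s=3: MISS | VC [30, 15, 11]
  [13] addr=0x38 blk=14 s=2: L1-HIT | VC [30, 15, 11]
  [14] addr=0x7a blk=30 s=2: VC-HIT | VC [14, 15, 11]
  [15] addr=0x38 blk=14 s=2: VC-HIT | VC [30, 15, 11]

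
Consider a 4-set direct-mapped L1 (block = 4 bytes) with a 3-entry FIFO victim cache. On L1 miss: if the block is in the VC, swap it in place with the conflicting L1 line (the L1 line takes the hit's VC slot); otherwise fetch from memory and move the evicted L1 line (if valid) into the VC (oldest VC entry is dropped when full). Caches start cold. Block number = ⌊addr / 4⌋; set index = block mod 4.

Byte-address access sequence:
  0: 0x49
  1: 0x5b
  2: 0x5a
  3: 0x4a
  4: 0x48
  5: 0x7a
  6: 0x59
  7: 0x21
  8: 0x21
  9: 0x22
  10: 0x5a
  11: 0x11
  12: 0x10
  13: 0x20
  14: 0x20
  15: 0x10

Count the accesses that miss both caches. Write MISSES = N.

MISSES = 5

#0 0x49→b18/s2 MISS; vc=[]
#1 0x5b→b22/s2 MISS; vc=[18]
#2 0x5a→b22/s2 L1-HIT; vc=[18]
#3 0x4a→b18/s2 VC-HIT; vc=[22]
#4 0x48→b18/s2 L1-HIT; vc=[22]
#5 0x7a→b30/s2 MISS; vc=[22,18]
#6 0x59→b22/s2 VC-HIT; vc=[30,18]
#7 0x21→b8/s0 MISS; vc=[30,18]
#8 0x21→b8/s0 L1-HIT; vc=[30,18]
#9 0x22→b8/s0 L1-HIT; vc=[30,18]
#10 0x5a→b22/s2 L1-HIT; vc=[30,18]
#11 0x11→b4/s0 MISS; vc=[30,18,8]
#12 0x10→b4/s0 L1-HIT; vc=[30,18,8]
#13 0x20→b8/s0 VC-HIT; vc=[30,18,4]
#14 0x20→b8/s0 L1-HIT; vc=[30,18,4]
#15 0x10→b4/s0 VC-HIT; vc=[30,18,8]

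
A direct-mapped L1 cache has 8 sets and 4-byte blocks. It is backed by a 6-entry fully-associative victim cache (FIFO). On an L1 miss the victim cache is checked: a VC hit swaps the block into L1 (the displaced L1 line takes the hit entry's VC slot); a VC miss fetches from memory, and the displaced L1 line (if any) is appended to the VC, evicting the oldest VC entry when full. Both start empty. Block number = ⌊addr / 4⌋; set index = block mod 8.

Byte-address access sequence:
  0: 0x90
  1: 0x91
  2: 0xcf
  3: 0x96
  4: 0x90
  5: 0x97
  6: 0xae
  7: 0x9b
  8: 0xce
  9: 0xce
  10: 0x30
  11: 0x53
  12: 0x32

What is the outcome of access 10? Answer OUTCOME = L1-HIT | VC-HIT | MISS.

  [0] addr=0x90 blk=36 s=4: MISS | VC []
  [1] addr=0x91 blk=36 s=4: L1-HIT | VC []
  [2] addr=0xcf blk=51 s=3: MISS | VC []
  [3] addr=0x96 blk=37 s=5: MISS | VC []
  [4] addr=0x90 blk=36 s=4: L1-HIT | VC []
  [5] addr=0x97 blk=37 s=5: L1-HIT | VC []
  [6] addr=0xae blk=43 s=3: MISS | VC [51]
  [7] addr=0x9b blk=38 s=6: MISS | VC [51]
  [8] addr=0xce blk=51 s=3: VC-HIT | VC [43]
  [9] addr=0xce blk=51 s=3: L1-HIT | VC [43]
  [10] addr=0x30 blk=12 s=4: MISS | VC [43, 36]
  [11] addr=0x53 blk=20 s=4: MISS | VC [43, 36, 12]
  [12] addr=0x32 blk=12 s=4: VC-HIT | VC [43, 36, 20]

OUTCOME = MISS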